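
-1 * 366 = -366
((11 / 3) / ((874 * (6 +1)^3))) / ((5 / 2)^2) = 22 / 11241825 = 0.00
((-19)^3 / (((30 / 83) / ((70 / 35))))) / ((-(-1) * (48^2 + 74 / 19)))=-10816643 / 657750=-16.44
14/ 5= 2.80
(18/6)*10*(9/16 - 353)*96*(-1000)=1015020000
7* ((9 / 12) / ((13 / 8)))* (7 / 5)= 294 / 65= 4.52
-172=-172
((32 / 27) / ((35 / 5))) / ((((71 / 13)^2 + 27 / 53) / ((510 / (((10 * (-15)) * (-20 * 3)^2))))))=-152269 / 28888933500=-0.00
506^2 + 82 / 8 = 1024185 / 4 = 256046.25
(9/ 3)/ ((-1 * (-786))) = 1/ 262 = 0.00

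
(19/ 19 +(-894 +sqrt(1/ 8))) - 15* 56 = -1733 +sqrt(2)/ 4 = -1732.65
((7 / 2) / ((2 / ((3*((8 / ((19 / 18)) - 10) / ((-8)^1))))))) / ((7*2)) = 69 / 608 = 0.11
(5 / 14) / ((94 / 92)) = 115 / 329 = 0.35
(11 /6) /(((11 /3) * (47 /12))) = 6 /47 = 0.13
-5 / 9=-0.56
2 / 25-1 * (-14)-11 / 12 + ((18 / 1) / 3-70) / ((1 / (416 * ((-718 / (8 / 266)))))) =635608077.16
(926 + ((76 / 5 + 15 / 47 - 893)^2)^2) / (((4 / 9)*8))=8136442407868715882007 / 48796810000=166741276896.35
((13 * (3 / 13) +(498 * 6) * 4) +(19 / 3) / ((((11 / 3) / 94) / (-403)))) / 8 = -588253 / 88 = -6684.69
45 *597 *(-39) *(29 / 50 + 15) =-163237113 / 10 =-16323711.30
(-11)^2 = 121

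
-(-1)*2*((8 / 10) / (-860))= -2 / 1075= -0.00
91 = 91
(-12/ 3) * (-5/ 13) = 20/ 13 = 1.54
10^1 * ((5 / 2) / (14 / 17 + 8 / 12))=16.78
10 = 10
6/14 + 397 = 2782/7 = 397.43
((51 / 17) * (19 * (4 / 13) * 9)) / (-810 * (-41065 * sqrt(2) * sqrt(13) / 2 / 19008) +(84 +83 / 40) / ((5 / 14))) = 0.03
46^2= 2116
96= 96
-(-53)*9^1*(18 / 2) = 4293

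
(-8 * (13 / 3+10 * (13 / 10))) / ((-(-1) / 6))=-832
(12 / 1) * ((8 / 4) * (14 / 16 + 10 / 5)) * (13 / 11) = 897 / 11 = 81.55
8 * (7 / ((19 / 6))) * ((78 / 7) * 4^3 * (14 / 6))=559104 / 19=29426.53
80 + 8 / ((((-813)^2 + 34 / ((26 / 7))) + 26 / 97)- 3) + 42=101685790942 / 833490007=122.00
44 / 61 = 0.72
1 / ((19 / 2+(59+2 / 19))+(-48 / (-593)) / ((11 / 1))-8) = 247874 / 15024293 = 0.02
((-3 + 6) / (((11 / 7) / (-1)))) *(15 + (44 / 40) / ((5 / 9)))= -17829 / 550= -32.42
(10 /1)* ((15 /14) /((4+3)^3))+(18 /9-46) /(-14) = 3.17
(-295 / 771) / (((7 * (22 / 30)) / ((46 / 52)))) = -33925 / 514514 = -0.07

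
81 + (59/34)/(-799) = 2200387/27166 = 81.00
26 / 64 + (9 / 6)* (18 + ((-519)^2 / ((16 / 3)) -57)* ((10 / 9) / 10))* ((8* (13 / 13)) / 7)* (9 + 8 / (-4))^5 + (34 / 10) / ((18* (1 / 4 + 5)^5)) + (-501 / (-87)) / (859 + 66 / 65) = 1544704403751426920587517 / 9534030580841760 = 162020080.66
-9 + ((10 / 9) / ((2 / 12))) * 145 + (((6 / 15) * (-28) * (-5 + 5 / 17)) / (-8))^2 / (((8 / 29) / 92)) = 13380569 / 867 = 15433.18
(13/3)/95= 13/285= 0.05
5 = 5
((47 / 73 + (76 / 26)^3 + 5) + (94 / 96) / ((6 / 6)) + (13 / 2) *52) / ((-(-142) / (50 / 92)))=71131965275 / 50285217216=1.41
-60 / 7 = -8.57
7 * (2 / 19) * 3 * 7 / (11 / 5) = 1470 / 209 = 7.03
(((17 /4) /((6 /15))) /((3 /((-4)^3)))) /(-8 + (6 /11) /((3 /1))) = 3740 /129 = 28.99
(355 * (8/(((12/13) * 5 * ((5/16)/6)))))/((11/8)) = 472576/55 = 8592.29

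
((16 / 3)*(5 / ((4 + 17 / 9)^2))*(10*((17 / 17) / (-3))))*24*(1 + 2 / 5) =-241920 / 2809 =-86.12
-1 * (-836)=836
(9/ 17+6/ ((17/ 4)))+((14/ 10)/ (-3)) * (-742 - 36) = 93077/ 255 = 365.01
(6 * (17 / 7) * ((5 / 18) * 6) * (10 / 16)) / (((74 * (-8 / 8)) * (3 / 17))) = -7225 / 6216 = -1.16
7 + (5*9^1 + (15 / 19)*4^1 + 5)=1143 / 19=60.16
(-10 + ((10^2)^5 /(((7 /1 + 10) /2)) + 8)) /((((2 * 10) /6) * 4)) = 29999999949 /340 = 88235293.97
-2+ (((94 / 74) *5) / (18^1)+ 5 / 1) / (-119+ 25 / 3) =-150973 / 73704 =-2.05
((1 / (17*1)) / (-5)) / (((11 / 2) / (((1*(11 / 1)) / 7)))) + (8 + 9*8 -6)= 74.00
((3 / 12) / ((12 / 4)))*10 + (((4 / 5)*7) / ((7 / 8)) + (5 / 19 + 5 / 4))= 9971 / 1140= 8.75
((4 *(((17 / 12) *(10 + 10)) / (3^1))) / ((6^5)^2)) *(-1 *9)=-85 / 15116544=-0.00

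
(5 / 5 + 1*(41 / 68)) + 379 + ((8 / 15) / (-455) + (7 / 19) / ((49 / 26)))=3357832139 / 8817900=380.80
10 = 10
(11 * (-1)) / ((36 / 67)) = -737 / 36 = -20.47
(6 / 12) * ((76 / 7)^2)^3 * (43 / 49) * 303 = 1255343684708352 / 5764801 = 217760107.37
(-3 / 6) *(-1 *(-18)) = -9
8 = 8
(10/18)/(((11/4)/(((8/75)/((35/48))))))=512/17325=0.03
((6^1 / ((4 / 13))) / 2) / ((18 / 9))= 4.88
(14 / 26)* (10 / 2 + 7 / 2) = 119 / 26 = 4.58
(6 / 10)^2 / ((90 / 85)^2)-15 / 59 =3551 / 53100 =0.07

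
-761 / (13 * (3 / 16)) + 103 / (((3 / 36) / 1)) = 36028 / 39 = 923.79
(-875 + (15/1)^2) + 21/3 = -643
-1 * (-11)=11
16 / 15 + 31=481 / 15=32.07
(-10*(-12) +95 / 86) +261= 32861 / 86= 382.10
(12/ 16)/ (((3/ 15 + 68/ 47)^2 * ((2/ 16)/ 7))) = 15.49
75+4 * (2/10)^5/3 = 703129/9375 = 75.00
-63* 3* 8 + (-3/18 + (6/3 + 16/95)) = -860699/570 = -1510.00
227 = 227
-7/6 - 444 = -2671/6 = -445.17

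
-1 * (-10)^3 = 1000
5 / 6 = 0.83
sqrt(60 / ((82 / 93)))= 3* sqrt(12710) / 41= 8.25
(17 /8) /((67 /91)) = 1547 /536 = 2.89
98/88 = 49/44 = 1.11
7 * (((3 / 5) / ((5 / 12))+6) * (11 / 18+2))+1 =10274 / 75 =136.99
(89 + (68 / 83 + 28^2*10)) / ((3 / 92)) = 60552100 / 249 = 243181.12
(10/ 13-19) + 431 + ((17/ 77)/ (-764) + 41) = 347026151/ 764764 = 453.77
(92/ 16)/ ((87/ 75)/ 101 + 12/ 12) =58075/ 10216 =5.68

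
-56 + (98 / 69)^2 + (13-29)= -333188 / 4761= -69.98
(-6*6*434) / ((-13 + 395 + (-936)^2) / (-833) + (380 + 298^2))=-6507396 / 36706897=-0.18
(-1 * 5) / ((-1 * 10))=1 / 2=0.50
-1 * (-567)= 567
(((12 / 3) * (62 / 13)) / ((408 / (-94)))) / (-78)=1457 / 25857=0.06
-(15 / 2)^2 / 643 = -0.09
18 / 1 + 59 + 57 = 134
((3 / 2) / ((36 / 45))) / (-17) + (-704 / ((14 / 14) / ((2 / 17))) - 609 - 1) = -94239 / 136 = -692.93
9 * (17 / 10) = 15.30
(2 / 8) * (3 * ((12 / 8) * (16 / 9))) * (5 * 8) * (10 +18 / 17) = 15040 / 17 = 884.71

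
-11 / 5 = -2.20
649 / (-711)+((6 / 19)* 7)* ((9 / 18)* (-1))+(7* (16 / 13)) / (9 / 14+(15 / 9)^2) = 37890022 / 75690927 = 0.50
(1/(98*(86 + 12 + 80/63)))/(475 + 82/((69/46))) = 27/139126484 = 0.00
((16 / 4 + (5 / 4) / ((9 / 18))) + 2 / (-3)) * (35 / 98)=25 / 12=2.08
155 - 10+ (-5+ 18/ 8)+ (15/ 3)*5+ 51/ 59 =168.11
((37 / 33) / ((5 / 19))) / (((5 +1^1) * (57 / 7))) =259 / 2970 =0.09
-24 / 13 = -1.85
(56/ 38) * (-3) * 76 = -336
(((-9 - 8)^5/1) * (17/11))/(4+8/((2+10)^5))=-750774946176/1368587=-548576.70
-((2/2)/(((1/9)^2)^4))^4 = -3433683820292512484657849089281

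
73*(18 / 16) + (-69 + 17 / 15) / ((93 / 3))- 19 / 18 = 880303 / 11160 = 78.88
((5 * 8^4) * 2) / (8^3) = 80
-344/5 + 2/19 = -6526/95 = -68.69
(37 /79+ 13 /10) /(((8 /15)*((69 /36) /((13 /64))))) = 163449 /465152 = 0.35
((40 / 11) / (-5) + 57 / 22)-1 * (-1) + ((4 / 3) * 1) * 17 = 25.53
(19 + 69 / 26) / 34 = 563 / 884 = 0.64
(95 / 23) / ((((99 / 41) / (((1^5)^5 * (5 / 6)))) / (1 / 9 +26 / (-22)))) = -1.53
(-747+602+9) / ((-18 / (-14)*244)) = -238 / 549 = -0.43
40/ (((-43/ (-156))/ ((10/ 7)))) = 62400/ 301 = 207.31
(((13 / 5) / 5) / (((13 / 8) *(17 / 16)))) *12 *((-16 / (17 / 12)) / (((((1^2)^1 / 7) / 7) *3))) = -4816896 / 7225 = -666.70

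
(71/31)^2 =5041/961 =5.25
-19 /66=-0.29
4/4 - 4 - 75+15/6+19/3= -415/6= -69.17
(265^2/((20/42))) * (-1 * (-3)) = 884835/2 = 442417.50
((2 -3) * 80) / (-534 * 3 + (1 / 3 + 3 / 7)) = 840 / 16813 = 0.05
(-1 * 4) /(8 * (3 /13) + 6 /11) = -286 /171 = -1.67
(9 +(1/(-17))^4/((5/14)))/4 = 3758459/1670420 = 2.25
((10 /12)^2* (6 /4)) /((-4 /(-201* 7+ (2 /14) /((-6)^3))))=366.41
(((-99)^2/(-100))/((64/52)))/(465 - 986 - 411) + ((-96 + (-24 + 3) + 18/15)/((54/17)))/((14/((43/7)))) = -10462959347/657619200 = -15.91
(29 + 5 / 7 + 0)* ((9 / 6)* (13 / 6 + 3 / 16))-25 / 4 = 2763 / 28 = 98.68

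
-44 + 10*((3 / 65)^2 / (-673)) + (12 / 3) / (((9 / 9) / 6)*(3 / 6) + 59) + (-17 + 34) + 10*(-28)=-123754399037 / 403197665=-306.93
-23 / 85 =-0.27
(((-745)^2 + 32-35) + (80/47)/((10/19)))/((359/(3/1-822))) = -21364586334/16873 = -1266199.63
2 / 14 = 0.14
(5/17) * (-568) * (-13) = 36920/17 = 2171.76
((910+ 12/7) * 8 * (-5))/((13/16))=-4084480/91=-44884.40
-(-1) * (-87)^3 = -658503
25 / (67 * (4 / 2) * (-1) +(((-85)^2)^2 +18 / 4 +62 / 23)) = 1150 / 2401222917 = 0.00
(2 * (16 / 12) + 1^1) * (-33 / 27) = -121 / 27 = -4.48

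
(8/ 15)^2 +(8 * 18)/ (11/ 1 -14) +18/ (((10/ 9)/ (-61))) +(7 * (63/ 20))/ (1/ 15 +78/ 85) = -228952849/ 225900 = -1013.51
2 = 2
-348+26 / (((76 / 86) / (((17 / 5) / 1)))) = -23557 / 95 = -247.97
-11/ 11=-1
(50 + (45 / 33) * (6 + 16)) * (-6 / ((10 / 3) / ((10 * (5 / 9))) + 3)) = -133.33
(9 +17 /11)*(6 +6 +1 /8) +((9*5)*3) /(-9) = 2483 /22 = 112.86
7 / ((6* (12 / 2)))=0.19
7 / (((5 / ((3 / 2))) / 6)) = 63 / 5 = 12.60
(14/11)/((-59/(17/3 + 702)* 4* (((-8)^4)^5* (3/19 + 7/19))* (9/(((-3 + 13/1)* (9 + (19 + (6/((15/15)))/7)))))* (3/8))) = -370367/688726483814515212288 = -0.00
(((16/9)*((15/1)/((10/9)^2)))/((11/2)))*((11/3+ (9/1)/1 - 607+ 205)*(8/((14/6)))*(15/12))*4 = -26211.74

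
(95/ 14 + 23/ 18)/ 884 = 127/ 13923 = 0.01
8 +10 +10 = 28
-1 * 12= -12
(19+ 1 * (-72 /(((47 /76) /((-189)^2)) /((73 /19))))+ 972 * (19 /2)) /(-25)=638777.37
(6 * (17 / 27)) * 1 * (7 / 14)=17 / 9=1.89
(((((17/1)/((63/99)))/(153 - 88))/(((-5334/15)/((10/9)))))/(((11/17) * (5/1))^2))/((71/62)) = -304606/2843195355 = -0.00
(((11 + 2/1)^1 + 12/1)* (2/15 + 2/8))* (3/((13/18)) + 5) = 13685/156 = 87.72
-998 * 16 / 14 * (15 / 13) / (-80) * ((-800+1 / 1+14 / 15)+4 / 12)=-5971034 / 455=-13123.15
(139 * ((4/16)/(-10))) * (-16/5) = 278/25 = 11.12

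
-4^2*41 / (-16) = 41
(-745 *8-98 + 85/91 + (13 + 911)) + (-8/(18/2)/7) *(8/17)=-10209787/1989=-5133.13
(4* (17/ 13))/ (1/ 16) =83.69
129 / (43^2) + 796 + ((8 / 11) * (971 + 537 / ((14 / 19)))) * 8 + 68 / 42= 106157459 / 9933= 10687.35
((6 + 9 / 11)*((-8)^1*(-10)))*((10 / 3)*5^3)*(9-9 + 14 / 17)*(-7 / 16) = -15312500 / 187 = -81885.03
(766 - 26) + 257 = 997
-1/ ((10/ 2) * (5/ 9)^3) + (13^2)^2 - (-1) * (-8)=17844896/ 625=28551.83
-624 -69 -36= -729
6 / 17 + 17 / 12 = 361 / 204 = 1.77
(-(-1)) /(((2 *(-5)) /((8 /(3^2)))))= -4 /45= -0.09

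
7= 7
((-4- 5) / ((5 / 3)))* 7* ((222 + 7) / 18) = -4809 / 10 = -480.90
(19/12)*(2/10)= 19/60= 0.32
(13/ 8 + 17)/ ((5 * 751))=149/ 30040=0.00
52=52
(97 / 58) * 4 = 6.69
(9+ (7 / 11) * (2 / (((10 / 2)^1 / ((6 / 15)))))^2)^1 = 61987 / 6875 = 9.02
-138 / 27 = -46 / 9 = -5.11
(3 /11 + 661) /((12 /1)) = 3637 /66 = 55.11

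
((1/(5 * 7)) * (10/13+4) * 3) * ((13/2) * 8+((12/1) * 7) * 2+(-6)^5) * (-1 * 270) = 75892464/91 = 833983.12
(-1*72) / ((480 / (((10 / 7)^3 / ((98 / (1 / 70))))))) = -15 / 235298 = -0.00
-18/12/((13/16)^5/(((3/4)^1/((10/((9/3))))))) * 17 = -30081024/1856465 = -16.20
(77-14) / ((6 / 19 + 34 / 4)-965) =-2394 / 36335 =-0.07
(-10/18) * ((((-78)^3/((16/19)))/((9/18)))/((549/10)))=2087150/183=11405.19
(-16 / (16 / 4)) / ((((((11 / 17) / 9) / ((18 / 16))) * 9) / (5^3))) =-19125 / 22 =-869.32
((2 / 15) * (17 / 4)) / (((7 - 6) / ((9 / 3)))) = 1.70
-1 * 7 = -7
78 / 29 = 2.69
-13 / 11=-1.18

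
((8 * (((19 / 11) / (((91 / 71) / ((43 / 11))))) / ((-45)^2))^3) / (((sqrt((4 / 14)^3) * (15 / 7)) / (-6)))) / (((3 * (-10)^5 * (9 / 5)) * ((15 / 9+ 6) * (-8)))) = -195182652526343 * sqrt(14) / 9366118143909567665625000000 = -0.00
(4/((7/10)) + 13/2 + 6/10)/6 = 299/140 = 2.14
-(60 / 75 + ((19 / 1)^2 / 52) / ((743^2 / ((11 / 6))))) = -688977007 / 861196440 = -0.80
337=337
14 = 14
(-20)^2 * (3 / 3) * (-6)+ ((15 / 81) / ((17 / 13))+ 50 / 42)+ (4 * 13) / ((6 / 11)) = -7400614 / 3213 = -2303.33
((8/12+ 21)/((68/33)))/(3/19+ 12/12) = 1235/136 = 9.08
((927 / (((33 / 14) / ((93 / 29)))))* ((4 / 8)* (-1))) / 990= -22351 / 35090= -0.64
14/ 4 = 7/ 2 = 3.50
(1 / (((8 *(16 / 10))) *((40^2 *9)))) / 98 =1 / 18063360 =0.00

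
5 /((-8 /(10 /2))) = -3.12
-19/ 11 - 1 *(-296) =294.27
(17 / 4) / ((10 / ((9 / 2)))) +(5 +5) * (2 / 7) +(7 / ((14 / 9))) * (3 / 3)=5191 / 560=9.27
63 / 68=0.93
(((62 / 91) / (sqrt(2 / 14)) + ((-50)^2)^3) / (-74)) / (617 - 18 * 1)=-7812500000 / 22163 - 31 * sqrt(7) / 2016833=-352501.92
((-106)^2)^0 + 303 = 304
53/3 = 17.67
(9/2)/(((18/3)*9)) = 1/12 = 0.08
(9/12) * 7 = 21/4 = 5.25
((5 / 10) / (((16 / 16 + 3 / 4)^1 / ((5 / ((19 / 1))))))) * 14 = 20 / 19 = 1.05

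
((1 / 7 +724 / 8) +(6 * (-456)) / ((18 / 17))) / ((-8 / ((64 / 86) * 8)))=558512 / 301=1855.52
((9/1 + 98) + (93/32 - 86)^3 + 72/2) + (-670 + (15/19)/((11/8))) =-3932779564075/6848512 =-574253.15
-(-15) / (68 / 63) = 945 / 68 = 13.90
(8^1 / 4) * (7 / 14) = 1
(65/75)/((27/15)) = 13/27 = 0.48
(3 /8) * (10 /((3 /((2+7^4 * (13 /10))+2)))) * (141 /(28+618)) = 4406673 /5168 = 852.68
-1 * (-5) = 5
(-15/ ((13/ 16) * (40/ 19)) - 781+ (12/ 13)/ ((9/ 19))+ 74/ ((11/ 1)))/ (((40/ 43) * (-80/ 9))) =94.46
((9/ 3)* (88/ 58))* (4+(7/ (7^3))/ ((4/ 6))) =26070/ 1421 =18.35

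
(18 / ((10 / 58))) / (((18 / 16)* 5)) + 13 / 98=18.69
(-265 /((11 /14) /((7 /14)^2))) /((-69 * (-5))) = -0.24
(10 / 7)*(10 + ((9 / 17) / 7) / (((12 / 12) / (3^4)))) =19190 / 833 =23.04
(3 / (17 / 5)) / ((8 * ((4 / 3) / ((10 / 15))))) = 15 / 272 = 0.06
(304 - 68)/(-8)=-59/2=-29.50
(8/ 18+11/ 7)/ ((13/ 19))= 2413/ 819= 2.95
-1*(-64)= 64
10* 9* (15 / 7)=1350 / 7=192.86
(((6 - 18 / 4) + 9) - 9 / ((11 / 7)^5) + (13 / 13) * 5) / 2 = 4690055 / 644204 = 7.28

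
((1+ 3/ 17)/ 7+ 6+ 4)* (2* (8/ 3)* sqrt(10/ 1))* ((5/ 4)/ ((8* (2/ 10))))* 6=30250* sqrt(10)/ 119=803.86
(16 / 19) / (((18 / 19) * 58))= 4 / 261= 0.02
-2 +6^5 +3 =7777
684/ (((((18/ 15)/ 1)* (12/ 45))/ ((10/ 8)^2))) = 106875/ 32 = 3339.84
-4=-4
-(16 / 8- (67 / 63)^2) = -3449 / 3969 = -0.87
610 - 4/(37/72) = 22282/37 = 602.22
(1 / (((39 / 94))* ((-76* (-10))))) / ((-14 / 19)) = -47 / 10920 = -0.00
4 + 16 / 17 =84 / 17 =4.94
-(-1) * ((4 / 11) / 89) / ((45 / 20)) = 16 / 8811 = 0.00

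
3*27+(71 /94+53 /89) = 688947 /8366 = 82.35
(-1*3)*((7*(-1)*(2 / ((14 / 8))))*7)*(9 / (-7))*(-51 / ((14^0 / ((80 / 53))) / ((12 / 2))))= 99767.55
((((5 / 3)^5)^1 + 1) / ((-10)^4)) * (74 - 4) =2947 / 30375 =0.10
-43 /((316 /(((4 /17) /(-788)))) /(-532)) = -5719 /264571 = -0.02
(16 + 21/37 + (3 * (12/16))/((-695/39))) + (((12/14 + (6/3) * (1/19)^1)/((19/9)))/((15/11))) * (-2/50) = 106751694647/6498180500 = 16.43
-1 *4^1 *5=-20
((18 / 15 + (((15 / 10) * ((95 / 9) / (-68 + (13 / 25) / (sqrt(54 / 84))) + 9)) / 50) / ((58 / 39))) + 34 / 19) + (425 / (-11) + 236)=200.53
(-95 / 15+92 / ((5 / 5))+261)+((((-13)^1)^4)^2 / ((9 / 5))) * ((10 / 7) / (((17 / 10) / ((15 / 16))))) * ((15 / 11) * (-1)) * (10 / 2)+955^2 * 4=-38180067746635 / 15708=-2430612919.95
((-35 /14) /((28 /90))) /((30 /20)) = -75 /14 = -5.36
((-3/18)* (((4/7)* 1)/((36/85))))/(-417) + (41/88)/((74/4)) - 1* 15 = -1921312937/128307564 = -14.97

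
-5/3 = -1.67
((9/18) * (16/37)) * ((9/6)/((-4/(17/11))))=-0.13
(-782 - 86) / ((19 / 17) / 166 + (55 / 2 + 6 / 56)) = -34292944 / 1090969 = -31.43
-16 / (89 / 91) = -1456 / 89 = -16.36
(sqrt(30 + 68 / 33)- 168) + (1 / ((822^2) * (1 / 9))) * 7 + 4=-158.34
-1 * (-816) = 816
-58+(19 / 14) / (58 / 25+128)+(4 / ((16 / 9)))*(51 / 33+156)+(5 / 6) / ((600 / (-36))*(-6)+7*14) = 40570765 / 136836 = 296.49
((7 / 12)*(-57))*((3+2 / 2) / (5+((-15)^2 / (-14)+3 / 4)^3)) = 2919616 / 78843829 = 0.04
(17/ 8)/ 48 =17/ 384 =0.04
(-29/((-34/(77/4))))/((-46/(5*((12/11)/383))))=-3045/599012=-0.01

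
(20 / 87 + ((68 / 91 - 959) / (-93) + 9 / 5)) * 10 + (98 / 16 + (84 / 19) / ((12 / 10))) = 4966998409 / 37304904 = 133.15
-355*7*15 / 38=-37275 / 38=-980.92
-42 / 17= -2.47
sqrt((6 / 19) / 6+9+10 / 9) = sqrt(33022) / 57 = 3.19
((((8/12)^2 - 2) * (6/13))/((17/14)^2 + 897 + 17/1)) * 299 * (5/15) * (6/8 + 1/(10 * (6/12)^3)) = -978236/8074485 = -0.12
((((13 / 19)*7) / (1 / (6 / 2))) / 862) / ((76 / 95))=1365 / 65512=0.02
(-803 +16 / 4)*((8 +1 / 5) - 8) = -799 / 5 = -159.80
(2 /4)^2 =1 /4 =0.25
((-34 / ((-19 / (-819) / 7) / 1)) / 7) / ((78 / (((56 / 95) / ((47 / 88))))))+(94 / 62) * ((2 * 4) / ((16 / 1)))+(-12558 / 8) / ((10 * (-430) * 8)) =-1442723502737 / 72374435200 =-19.93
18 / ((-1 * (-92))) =9 / 46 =0.20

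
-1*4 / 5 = -4 / 5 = -0.80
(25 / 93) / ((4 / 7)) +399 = 148603 / 372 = 399.47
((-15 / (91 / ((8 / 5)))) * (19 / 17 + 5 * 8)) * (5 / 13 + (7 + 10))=-3791376 / 20111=-188.52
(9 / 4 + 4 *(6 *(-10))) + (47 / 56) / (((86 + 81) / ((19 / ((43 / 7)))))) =-13657369 / 57448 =-237.73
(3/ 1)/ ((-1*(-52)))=3/ 52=0.06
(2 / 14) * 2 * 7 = 2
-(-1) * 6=6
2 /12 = 1 /6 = 0.17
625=625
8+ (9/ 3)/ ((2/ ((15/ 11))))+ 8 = 397/ 22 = 18.05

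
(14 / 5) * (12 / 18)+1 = 43 / 15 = 2.87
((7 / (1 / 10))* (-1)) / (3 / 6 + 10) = -20 / 3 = -6.67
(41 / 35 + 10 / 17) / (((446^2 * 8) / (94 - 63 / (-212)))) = 20930577 / 200730113920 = 0.00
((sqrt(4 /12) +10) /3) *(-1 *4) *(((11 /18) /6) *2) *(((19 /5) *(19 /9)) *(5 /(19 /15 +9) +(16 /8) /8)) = -16.99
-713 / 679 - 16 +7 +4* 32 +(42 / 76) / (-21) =3042665 / 25802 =117.92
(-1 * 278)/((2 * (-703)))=139/703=0.20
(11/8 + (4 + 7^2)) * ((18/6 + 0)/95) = 261/152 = 1.72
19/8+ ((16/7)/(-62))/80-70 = -586989/8680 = -67.63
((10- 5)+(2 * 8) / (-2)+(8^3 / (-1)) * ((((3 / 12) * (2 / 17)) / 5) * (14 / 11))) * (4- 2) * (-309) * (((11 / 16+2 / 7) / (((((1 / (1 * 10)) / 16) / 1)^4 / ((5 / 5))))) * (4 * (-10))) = -141025548042240000 / 1309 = -107735330819129.11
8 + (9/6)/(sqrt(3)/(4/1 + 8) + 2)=1672/191 - 6*sqrt(3)/191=8.70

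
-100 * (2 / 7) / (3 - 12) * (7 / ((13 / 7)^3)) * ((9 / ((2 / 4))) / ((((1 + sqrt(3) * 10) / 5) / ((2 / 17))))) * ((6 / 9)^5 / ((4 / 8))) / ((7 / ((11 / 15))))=-27596800 / 8140998879 + 275968000 * sqrt(3) / 8140998879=0.06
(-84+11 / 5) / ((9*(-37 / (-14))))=-5726 / 1665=-3.44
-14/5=-2.80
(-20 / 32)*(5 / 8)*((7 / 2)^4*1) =-60025 / 1024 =-58.62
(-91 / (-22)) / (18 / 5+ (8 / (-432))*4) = 1755 / 1496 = 1.17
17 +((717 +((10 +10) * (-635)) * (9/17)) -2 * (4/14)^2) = -4989414/833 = -5989.69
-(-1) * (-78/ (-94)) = 39/ 47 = 0.83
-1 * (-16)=16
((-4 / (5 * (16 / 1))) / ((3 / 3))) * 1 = -1 / 20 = -0.05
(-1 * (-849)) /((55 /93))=78957 /55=1435.58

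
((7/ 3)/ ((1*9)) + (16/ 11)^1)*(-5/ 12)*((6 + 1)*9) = -17815/ 396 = -44.99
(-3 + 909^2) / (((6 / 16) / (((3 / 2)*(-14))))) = -46271568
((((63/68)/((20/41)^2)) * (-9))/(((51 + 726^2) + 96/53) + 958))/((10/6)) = -151547193/3806449736000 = -0.00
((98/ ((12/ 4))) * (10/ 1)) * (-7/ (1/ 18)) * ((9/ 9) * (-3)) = 123480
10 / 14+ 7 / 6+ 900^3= 30618000079 / 42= 729000001.88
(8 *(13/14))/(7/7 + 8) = 52/63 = 0.83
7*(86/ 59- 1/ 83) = 49553/ 4897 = 10.12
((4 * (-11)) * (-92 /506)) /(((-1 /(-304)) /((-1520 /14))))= -1848320 /7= -264045.71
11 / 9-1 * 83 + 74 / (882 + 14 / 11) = -3571825 / 43722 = -81.69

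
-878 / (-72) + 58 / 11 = 17.47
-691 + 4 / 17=-11743 / 17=-690.76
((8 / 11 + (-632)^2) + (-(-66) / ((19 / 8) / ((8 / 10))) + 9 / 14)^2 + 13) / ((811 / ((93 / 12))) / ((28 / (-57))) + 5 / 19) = -241254415553289 / 128338456400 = -1879.83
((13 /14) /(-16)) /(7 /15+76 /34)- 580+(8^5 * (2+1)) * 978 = 1141382770049 /11872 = 96140731.98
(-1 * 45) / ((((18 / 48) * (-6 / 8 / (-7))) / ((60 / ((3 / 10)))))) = -224000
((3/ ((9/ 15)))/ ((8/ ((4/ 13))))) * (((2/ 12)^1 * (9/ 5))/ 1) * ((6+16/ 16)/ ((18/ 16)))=0.36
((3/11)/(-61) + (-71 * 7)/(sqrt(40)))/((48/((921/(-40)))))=921/429440 + 152579 * sqrt(10)/12800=37.70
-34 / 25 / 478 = -17 / 5975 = -0.00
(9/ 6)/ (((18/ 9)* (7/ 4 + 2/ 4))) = 1/ 3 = 0.33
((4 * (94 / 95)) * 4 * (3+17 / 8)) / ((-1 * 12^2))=-1927 / 3420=-0.56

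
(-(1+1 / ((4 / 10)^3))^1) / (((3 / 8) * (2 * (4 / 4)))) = -133 / 6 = -22.17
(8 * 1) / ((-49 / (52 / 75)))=-416 / 3675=-0.11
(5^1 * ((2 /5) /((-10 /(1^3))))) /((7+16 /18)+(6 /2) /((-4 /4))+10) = -9 /670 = -0.01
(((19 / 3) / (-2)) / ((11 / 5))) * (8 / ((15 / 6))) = -152 / 33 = -4.61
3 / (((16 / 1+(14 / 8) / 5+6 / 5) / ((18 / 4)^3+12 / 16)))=1225 / 78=15.71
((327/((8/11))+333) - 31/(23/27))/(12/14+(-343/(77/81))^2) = 38766343/6763315784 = 0.01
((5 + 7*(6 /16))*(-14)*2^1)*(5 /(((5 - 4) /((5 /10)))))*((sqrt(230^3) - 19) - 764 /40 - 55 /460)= 7507087 /368 - 245525*sqrt(230) /2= -1841385.80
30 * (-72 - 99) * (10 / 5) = -10260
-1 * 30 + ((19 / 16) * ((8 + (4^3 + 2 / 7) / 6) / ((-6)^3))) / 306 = -222085049 / 7402752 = -30.00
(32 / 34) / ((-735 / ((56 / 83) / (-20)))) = 32 / 740775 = 0.00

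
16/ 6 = 8/ 3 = 2.67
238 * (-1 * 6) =-1428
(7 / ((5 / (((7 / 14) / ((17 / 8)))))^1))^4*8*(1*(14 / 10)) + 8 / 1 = 2122445736 / 261003125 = 8.13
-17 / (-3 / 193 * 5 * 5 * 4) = 3281 / 300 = 10.94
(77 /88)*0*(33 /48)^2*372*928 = 0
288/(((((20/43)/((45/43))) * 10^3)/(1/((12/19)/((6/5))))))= 1539/1250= 1.23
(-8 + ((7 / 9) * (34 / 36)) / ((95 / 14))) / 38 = -60727 / 292410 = -0.21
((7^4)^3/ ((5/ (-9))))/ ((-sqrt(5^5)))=124571584809* sqrt(5)/ 625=445680850.72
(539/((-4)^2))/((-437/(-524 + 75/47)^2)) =-324936047051/15445328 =-21037.82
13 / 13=1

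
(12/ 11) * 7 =84/ 11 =7.64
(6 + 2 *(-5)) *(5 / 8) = -5 / 2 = -2.50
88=88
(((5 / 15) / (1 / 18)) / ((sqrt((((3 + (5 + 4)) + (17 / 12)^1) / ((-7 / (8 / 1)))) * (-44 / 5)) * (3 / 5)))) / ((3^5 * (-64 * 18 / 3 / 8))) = -5 * sqrt(7590) / 5901984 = -0.00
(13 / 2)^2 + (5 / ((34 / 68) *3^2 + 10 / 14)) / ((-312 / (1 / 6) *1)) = 2886823 / 68328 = 42.25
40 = 40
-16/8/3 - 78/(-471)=-236/471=-0.50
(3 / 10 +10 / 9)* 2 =127 / 45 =2.82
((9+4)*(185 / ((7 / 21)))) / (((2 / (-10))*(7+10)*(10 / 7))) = -50505 / 34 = -1485.44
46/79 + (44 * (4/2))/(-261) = 5054/20619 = 0.25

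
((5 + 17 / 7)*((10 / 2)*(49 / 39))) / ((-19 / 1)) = -140 / 57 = -2.46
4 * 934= 3736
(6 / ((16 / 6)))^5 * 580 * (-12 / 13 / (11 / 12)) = -77058945 / 2288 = -33679.61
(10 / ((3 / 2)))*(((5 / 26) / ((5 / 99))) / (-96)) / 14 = -55 / 2912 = -0.02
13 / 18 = 0.72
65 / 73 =0.89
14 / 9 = 1.56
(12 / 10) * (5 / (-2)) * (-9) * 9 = 243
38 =38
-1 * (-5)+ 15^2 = 230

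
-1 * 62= -62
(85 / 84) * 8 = 170 / 21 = 8.10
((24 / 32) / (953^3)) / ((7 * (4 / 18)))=27 / 48469297912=0.00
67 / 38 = 1.76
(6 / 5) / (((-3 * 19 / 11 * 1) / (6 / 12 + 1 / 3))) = -11 / 57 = -0.19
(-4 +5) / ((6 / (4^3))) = 32 / 3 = 10.67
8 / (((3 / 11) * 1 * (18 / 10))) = 16.30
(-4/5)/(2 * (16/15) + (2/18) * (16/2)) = -9/34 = -0.26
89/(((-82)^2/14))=623/3362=0.19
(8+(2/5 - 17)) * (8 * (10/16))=-43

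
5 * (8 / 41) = 40 / 41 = 0.98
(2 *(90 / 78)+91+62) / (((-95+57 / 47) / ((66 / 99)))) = -31631 / 28652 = -1.10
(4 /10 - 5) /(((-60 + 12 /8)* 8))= 23 /2340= 0.01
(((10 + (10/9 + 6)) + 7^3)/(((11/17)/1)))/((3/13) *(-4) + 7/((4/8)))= 42133/990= 42.56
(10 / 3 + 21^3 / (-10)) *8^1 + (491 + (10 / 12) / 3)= -620177 / 90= -6890.86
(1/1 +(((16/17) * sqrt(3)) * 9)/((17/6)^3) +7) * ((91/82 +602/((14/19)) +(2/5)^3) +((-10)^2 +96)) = 8767.56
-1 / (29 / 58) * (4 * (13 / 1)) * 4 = -416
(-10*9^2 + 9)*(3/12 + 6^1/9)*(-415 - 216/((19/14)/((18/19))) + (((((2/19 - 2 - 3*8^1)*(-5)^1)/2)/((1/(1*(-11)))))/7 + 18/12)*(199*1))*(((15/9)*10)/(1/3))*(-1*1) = -7611580524075/10108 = -753025378.32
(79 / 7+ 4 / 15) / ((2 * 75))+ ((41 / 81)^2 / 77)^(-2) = 4019781566389843 / 44505735750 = 90320.53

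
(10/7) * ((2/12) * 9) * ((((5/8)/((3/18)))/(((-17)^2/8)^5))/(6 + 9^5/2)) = 1228800/277822103426976241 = 0.00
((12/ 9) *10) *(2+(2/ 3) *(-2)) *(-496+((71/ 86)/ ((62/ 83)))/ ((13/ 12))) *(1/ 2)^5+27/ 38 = -405326014/ 2963259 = -136.78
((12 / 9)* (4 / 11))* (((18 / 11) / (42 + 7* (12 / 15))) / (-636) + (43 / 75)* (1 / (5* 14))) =3386884 / 858540375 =0.00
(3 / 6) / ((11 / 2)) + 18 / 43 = 241 / 473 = 0.51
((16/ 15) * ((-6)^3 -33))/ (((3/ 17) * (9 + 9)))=-11288/ 135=-83.61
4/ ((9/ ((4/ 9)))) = 16/ 81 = 0.20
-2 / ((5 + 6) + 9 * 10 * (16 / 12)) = -2 / 131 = -0.02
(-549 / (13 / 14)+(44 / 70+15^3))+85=1305576 / 455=2869.40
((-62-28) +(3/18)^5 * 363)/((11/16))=-233159/1782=-130.84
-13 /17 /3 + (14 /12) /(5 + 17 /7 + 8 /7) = -0.12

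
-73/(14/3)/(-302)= 219/4228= 0.05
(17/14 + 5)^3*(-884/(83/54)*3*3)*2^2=-141454346436/28469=-4968714.97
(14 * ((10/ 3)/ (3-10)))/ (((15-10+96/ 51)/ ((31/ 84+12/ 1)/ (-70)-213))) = 21309143/ 103194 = 206.50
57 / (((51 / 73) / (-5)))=-407.94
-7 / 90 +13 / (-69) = -551 / 2070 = -0.27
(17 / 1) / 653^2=17 / 426409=0.00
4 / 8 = 0.50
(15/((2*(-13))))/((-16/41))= 615/416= 1.48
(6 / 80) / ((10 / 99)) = 297 / 400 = 0.74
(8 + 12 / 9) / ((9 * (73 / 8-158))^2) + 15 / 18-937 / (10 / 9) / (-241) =1799518362542 / 415352514015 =4.33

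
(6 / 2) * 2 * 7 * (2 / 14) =6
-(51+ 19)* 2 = -140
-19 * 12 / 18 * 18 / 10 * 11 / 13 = -1254 / 65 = -19.29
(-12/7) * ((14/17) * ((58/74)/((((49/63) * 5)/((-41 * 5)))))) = 256824/4403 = 58.33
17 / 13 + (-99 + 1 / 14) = -97.62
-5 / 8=-0.62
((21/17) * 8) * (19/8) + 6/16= 23.85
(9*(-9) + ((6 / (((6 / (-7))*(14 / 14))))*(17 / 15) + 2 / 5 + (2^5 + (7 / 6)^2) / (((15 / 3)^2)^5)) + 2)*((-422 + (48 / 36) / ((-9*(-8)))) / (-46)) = -693223238257813 / 873281250000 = -793.81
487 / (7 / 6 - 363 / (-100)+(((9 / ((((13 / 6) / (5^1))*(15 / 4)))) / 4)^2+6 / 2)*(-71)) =-1.41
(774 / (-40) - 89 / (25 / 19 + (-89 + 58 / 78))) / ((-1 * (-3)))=-7870907 / 1288460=-6.11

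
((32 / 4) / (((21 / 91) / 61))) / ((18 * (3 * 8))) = 793 / 162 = 4.90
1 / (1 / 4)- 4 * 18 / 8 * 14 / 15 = -22 / 5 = -4.40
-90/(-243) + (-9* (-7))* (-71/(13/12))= -1449122/351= -4128.55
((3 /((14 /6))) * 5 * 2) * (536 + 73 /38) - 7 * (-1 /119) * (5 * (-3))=15635370 /2261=6915.25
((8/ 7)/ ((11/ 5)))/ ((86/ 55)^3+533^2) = 605000/ 330861604017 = 0.00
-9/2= -4.50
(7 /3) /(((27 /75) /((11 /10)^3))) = 9317 /1080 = 8.63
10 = 10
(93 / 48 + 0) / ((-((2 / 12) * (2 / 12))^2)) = -2511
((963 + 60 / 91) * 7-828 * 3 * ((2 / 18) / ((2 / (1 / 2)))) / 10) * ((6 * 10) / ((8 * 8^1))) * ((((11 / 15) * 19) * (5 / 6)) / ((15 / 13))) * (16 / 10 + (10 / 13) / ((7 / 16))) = 3885595703 / 18200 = 213494.27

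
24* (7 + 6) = 312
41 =41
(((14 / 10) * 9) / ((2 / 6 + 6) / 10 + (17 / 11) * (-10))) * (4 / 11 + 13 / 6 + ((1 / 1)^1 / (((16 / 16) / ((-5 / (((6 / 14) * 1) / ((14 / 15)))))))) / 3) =4571 / 4891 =0.93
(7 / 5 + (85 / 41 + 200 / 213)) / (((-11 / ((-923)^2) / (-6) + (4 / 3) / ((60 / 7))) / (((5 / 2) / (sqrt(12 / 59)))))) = 5779198360*sqrt(177) / 489014011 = 157.23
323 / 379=0.85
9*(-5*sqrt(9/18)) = -45*sqrt(2)/2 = -31.82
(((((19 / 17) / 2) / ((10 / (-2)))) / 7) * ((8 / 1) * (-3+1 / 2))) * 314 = 100.27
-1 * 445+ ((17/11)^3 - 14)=-455.31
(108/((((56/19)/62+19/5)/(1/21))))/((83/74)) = 1.19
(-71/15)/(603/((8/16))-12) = -71/17910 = -0.00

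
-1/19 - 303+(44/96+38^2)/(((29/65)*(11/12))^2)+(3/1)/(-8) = 128885565319/15467672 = 8332.58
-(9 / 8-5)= 31 / 8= 3.88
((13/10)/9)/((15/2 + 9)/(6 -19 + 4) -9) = -1/75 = -0.01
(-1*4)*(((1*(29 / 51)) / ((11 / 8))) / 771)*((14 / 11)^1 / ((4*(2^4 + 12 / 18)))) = -1624 / 39648675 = -0.00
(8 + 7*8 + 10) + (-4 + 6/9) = 212/3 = 70.67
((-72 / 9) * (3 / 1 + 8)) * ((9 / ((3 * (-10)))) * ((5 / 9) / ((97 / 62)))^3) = 262160800 / 221779539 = 1.18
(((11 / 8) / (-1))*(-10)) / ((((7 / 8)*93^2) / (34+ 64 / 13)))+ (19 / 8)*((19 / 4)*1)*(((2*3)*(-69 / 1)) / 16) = -58800308933 / 201487104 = -291.83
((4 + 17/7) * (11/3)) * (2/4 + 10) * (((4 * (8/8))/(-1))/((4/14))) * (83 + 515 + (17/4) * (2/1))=-4203045/2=-2101522.50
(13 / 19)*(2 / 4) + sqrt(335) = 13 / 38 + sqrt(335) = 18.65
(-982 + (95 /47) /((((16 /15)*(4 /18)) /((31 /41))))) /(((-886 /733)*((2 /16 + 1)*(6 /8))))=44094694709 /46097694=956.55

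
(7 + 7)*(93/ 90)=14.47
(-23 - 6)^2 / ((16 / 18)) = 7569 / 8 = 946.12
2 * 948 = 1896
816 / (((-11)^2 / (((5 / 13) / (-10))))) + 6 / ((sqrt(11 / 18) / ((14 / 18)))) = -408 / 1573 + 14*sqrt(22) / 11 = 5.71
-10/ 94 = -5/ 47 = -0.11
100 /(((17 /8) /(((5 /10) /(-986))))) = -200 /8381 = -0.02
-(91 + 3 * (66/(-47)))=-86.79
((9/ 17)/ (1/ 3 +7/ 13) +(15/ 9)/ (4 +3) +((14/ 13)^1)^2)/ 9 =4113157/ 18461898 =0.22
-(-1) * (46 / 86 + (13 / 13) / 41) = 986 / 1763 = 0.56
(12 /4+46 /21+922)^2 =379119841 /441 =859682.18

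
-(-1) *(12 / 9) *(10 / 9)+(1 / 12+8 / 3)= 457 / 108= 4.23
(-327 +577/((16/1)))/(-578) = 4655/9248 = 0.50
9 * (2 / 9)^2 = 4 / 9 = 0.44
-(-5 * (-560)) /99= -2800 /99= -28.28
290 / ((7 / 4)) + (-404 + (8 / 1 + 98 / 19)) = -29942 / 133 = -225.13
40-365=-325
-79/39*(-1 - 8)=237/13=18.23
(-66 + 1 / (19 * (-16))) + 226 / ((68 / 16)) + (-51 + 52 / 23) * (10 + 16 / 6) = -224720405 / 356592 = -630.19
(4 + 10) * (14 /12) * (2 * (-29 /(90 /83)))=-873.65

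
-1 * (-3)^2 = -9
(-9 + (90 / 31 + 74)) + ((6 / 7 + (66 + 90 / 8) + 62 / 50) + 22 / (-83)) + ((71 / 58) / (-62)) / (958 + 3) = 1844476336104 / 12548713975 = 146.99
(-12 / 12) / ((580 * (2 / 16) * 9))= -2 / 1305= -0.00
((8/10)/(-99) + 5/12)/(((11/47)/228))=722437/1815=398.04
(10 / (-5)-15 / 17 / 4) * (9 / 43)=-1359 / 2924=-0.46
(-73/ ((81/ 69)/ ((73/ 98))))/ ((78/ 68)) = -2083639/ 51597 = -40.38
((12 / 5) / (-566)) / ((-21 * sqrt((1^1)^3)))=2 / 9905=0.00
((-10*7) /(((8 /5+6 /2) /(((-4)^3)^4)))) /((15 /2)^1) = -2348810240 /69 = -34040728.12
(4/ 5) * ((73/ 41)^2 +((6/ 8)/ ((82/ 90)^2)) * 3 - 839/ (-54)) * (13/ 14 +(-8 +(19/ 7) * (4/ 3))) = -16108775/ 272322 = -59.15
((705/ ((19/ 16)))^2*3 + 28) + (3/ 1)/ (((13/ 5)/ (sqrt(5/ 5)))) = 4962434419/ 4693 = 1057411.98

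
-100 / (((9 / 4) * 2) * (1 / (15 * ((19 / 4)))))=-4750 / 3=-1583.33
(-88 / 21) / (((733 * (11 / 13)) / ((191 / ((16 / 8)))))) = -9932 / 15393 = -0.65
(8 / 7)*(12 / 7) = 96 / 49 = 1.96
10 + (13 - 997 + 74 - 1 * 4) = -904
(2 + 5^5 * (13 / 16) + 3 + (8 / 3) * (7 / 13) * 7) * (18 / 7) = 683043 / 104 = 6567.72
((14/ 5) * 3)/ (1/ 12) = 504/ 5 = 100.80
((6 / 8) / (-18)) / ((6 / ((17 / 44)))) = -17 / 6336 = -0.00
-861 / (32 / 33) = -28413 / 32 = -887.91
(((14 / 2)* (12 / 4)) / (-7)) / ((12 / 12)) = -3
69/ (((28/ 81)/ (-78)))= -217971/ 14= -15569.36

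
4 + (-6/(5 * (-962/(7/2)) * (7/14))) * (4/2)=9662/2405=4.02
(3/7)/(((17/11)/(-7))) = -33/17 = -1.94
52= 52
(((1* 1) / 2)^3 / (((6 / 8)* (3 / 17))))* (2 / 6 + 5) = 136 / 27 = 5.04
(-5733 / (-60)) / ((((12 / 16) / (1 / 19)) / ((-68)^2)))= 2945488 / 95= 31005.14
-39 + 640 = 601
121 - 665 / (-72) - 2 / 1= 9233 / 72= 128.24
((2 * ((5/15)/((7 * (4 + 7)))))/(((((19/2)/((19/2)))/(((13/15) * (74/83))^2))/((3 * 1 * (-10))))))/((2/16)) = -29614208/23870385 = -1.24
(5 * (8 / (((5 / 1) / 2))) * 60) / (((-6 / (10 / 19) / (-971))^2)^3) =4190688533714646605000000 / 11432149083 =366570493726883.34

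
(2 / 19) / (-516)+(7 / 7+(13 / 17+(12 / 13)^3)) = 467054623 / 183084798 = 2.55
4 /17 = 0.24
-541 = -541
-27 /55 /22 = -27 /1210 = -0.02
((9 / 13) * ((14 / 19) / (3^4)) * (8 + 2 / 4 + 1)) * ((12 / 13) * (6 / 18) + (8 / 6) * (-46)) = -3.65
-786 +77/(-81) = -63743/81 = -786.95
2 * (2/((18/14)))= 28/9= 3.11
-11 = -11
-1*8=-8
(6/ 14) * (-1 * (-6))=2.57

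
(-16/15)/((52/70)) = -56/39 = -1.44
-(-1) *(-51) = -51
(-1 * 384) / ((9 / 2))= -256 / 3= -85.33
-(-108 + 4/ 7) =752/ 7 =107.43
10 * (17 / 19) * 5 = 850 / 19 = 44.74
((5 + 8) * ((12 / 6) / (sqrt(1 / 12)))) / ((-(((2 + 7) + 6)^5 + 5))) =-13 * sqrt(3) / 189845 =-0.00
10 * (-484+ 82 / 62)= -149630 / 31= -4826.77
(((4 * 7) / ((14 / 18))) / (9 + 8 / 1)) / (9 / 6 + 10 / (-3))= -216 / 187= -1.16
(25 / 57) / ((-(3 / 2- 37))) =50 / 4047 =0.01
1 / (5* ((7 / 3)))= 3 / 35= 0.09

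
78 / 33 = 26 / 11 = 2.36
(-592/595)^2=350464/354025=0.99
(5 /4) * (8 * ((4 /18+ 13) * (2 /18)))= 1190 /81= 14.69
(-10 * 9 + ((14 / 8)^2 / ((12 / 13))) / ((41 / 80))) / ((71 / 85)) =-3493075 / 34932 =-100.00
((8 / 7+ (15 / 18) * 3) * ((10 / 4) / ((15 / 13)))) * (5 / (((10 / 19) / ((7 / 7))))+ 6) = 6851 / 56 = 122.34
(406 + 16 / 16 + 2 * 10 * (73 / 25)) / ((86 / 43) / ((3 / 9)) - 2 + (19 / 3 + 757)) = 6981 / 11510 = 0.61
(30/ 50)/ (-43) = -0.01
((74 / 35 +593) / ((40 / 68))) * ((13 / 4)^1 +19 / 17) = 6186213 / 1400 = 4418.72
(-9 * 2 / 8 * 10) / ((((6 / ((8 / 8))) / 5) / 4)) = -75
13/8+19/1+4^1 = 24.62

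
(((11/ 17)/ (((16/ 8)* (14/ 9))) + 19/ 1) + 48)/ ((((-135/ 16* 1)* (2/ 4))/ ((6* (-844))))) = 432006464/ 5355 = 80673.48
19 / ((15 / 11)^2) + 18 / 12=11.72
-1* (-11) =11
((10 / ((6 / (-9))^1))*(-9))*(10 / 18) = 75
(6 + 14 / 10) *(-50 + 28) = -814 / 5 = -162.80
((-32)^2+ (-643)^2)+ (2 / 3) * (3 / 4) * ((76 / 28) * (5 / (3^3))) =156670889 / 378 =414473.25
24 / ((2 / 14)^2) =1176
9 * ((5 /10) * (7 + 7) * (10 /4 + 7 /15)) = 1869 /10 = 186.90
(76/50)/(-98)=-19/1225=-0.02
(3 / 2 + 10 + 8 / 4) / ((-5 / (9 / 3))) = -81 / 10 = -8.10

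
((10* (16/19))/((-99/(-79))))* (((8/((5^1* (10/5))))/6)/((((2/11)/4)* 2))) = 5056/513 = 9.86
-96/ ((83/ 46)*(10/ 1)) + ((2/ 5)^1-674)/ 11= -66.56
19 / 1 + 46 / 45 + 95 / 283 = 259258 / 12735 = 20.36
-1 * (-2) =2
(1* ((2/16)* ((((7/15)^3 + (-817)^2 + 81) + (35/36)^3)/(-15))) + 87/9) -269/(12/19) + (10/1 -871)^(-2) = -344679883449195151/57645120960000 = -5979.34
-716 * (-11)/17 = 7876/17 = 463.29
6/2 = 3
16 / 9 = 1.78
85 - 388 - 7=-310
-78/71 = -1.10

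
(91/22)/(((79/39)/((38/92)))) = 67431/79948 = 0.84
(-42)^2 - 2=1762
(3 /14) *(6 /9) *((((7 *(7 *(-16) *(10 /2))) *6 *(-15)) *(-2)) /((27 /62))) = -694400 /3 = -231466.67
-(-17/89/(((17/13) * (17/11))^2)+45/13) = -19410728/5684341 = -3.41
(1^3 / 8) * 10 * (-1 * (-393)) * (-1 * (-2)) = 1965 / 2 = 982.50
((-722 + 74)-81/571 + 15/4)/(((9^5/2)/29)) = -14227313/22477986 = -0.63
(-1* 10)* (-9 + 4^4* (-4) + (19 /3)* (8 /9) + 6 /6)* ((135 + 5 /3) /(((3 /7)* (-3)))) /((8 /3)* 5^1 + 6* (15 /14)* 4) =-6789440 /243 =-27940.08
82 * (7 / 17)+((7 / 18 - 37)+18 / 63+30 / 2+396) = 874877 / 2142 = 408.44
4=4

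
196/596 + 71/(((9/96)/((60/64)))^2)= 1057949/149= 7100.33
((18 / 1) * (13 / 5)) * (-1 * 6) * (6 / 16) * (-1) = 1053 / 10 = 105.30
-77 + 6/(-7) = -545/7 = -77.86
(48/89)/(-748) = -12/16643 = -0.00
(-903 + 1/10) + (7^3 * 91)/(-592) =-2828649/2960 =-955.62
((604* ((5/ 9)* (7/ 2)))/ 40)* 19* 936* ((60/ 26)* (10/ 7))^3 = 154926000000/ 8281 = 18708610.07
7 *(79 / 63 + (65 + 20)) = 5434 / 9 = 603.78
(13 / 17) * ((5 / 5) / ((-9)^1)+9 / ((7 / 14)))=2093 / 153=13.68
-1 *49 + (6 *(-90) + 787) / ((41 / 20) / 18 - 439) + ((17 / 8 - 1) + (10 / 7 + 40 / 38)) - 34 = -13441576405 / 168110936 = -79.96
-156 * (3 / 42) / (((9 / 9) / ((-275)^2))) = -5898750 / 7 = -842678.57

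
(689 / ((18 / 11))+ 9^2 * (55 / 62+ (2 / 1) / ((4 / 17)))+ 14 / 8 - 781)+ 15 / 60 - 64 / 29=6476093 / 16182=400.20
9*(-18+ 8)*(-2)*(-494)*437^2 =-16980963480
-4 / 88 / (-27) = 1 / 594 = 0.00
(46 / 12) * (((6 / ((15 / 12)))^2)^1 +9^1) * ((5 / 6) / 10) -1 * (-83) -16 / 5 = 18007 / 200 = 90.04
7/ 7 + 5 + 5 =11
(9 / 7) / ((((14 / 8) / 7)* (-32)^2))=9 / 1792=0.01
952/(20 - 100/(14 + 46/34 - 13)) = -1904/45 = -42.31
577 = 577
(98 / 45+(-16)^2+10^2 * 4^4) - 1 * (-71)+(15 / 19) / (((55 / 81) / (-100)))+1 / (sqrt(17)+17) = 3884336077 / 150480 - sqrt(17) / 272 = 25812.96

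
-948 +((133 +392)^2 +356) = 275033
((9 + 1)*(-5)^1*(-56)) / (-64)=-175 / 4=-43.75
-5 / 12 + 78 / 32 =97 / 48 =2.02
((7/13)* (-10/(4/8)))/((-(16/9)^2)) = 2835/832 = 3.41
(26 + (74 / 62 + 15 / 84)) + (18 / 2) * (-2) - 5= 4.37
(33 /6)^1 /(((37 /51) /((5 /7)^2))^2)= 2.72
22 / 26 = 0.85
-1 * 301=-301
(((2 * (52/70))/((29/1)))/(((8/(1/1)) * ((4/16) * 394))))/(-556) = -13/111174980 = -0.00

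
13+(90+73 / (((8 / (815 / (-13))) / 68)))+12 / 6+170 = -1004265 / 26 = -38625.58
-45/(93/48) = -720/31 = -23.23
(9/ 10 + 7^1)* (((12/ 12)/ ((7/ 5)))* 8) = 316/ 7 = 45.14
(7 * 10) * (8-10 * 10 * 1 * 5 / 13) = -27720 / 13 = -2132.31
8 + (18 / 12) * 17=67 / 2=33.50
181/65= 2.78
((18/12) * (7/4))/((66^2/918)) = 1071/1936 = 0.55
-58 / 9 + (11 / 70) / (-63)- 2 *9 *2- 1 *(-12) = -14919 / 490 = -30.45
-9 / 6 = -3 / 2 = -1.50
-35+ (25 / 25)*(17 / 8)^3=-13007 / 512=-25.40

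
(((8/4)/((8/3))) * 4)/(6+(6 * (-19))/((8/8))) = -1/36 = -0.03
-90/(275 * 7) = -18/385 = -0.05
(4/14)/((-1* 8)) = -0.04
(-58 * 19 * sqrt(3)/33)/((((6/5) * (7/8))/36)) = -1983.09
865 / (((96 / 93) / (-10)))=-134075 / 16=-8379.69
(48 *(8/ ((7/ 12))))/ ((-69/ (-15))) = 23040/ 161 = 143.11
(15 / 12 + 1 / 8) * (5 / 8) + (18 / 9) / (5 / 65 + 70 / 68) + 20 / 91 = 8221781 / 2847936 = 2.89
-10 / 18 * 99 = -55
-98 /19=-5.16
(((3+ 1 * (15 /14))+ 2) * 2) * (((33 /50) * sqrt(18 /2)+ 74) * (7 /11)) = 64583 /110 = 587.12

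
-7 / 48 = -0.15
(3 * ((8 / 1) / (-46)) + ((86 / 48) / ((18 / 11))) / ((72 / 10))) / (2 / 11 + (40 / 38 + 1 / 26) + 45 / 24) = -359266193 / 3059329176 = -0.12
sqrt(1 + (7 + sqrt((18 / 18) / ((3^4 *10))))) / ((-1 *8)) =-sqrt(10 *sqrt(10) + 7200) / 240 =-0.35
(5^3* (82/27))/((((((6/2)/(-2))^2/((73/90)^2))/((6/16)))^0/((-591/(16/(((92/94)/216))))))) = -23221375/365472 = -63.54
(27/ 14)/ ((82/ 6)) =81/ 574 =0.14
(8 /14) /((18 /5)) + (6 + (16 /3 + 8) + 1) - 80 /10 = 787 /63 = 12.49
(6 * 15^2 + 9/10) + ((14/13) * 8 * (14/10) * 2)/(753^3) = 14996208785309/11100902202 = 1350.90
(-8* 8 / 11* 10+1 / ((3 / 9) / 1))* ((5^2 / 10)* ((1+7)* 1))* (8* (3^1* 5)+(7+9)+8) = -1748160 / 11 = -158923.64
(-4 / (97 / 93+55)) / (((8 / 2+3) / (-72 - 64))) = 12648 / 9121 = 1.39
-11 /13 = -0.85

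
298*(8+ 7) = 4470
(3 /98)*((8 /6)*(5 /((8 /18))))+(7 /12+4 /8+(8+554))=331363 /588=563.54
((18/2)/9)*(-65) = -65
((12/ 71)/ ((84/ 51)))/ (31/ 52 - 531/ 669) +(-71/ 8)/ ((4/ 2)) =-4.96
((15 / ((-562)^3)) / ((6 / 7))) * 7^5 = -588245 / 355008656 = -0.00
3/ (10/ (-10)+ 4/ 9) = -27/ 5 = -5.40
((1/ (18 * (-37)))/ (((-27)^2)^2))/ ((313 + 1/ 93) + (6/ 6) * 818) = -31/ 12409598011968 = -0.00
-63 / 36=-7 / 4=-1.75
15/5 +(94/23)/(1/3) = 351/23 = 15.26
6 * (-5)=-30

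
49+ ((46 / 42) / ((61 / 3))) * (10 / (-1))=48.46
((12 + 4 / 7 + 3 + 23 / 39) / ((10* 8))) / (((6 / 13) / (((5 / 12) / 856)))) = 1103 / 5177088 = 0.00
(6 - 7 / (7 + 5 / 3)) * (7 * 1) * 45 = 42525 / 26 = 1635.58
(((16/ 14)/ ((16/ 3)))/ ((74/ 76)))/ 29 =57/ 7511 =0.01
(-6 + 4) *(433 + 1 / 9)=-7796 / 9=-866.22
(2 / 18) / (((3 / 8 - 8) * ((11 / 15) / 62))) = -2480 / 2013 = -1.23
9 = 9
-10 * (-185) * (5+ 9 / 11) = 118400 / 11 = 10763.64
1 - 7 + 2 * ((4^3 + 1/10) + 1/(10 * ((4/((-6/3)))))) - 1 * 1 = 121.10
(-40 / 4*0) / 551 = 0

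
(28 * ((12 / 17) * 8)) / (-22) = -1344 / 187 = -7.19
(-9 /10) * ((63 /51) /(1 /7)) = -1323 /170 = -7.78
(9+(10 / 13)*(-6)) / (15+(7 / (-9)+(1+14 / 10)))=2565 / 9724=0.26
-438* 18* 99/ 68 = -195129/ 17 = -11478.18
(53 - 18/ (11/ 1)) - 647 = -6552/ 11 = -595.64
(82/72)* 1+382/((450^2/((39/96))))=3692483/3240000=1.14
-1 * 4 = -4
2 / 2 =1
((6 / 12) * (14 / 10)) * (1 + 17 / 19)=1.33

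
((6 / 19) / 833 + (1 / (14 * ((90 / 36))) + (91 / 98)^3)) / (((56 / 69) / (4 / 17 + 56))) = 60628353441 / 1054711280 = 57.48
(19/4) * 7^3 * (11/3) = 71687/12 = 5973.92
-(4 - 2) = -2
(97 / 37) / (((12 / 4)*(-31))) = -97 / 3441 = -0.03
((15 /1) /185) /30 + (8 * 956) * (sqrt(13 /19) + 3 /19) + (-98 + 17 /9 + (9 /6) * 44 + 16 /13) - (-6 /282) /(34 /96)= 774664877267 /657185490 + 7648 * sqrt(247) /19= 7504.96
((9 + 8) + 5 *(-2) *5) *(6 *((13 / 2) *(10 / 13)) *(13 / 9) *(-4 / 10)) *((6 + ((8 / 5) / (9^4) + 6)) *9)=225178096 / 3645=61777.26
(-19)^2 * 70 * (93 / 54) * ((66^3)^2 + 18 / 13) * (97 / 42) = 324000063112994195 / 39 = 8307693925974210.13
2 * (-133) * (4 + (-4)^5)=271320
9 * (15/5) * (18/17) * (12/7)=5832/119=49.01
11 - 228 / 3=-65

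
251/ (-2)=-251/ 2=-125.50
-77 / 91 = -11 / 13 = -0.85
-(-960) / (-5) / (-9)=64 / 3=21.33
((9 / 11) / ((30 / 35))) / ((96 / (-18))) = -63 / 352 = -0.18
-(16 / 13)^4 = -65536 / 28561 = -2.29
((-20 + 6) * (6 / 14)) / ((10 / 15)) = -9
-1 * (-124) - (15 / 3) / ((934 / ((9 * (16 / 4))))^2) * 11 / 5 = 27039472 / 218089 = 123.98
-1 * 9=-9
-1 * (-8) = 8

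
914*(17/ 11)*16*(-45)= -11187360/ 11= -1017032.73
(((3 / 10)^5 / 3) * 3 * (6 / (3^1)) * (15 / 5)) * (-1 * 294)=-107163 / 25000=-4.29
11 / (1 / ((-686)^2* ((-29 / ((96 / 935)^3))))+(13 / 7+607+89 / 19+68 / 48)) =6994370002200850500 / 391022175277351902173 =0.02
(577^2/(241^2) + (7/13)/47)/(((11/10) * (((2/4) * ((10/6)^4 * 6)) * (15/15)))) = 11006614044/48795300125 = 0.23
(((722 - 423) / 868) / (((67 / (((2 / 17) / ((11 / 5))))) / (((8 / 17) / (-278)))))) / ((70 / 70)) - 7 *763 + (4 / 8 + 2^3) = -68517376322215 / 12849015718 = -5332.50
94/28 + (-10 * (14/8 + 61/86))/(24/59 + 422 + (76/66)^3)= 1785203980787/541113335924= 3.30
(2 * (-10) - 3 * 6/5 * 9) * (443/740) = -31.37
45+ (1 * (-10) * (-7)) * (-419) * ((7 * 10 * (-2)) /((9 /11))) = 45168605 /9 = 5018733.89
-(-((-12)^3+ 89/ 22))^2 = -1438457329/ 484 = -2972019.27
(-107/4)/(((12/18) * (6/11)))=-73.56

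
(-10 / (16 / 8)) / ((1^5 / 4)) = -20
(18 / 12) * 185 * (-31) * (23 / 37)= -10695 / 2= -5347.50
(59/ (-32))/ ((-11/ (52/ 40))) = 767/ 3520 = 0.22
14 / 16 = 7 / 8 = 0.88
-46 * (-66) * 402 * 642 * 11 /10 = 4309486632 /5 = 861897326.40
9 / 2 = 4.50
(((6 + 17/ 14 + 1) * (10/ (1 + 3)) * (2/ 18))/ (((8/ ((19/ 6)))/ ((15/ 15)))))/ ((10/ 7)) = 2185/ 3456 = 0.63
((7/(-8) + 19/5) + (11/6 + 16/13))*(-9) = -53.90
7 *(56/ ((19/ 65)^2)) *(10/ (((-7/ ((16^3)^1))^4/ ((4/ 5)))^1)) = 76110833702561382400/ 17689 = 4302721109308688.02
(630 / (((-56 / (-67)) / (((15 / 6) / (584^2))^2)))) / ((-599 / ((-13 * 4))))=979875 / 278700791545856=0.00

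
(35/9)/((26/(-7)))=-245/234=-1.05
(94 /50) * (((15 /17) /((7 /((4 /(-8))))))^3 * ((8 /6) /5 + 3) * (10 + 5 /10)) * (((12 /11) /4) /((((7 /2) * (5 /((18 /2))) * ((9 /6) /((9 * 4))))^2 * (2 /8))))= -177619392 /66202675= -2.68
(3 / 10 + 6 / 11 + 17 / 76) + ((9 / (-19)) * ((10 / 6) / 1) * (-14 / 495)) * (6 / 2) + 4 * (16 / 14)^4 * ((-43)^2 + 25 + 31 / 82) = 751930675107 / 58783340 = 12791.56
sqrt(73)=8.54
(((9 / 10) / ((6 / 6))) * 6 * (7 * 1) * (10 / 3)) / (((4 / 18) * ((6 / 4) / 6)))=2268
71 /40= 1.78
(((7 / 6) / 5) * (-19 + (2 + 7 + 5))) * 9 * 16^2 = -2688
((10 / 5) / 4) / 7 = 1 / 14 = 0.07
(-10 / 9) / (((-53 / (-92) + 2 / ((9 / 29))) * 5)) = -184 / 5813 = -0.03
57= 57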